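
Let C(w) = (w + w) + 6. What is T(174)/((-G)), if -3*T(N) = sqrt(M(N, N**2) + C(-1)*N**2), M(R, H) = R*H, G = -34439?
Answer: -58*sqrt(178)/34439 ≈ -0.022469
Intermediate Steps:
M(R, H) = H*R
C(w) = 6 + 2*w (C(w) = 2*w + 6 = 6 + 2*w)
T(N) = -sqrt(N**3 + 4*N**2)/3 (T(N) = -sqrt(N**2*N + (6 + 2*(-1))*N**2)/3 = -sqrt(N**3 + (6 - 2)*N**2)/3 = -sqrt(N**3 + 4*N**2)/3)
T(174)/((-G)) = (-174*sqrt(4 + 174)/3)/((-1*(-34439))) = -174*sqrt(178)/3/34439 = -58*sqrt(178)*(1/34439) = -58*sqrt(178)/34439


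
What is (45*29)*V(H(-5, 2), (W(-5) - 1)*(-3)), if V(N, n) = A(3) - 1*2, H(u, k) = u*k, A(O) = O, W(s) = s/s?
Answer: 1305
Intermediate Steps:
W(s) = 1
H(u, k) = k*u
V(N, n) = 1 (V(N, n) = 3 - 1*2 = 3 - 2 = 1)
(45*29)*V(H(-5, 2), (W(-5) - 1)*(-3)) = (45*29)*1 = 1305*1 = 1305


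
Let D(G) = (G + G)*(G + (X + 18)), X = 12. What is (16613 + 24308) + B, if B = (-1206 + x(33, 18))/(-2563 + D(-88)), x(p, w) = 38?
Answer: 312839877/7645 ≈ 40921.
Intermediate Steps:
D(G) = 2*G*(30 + G) (D(G) = (G + G)*(G + (12 + 18)) = (2*G)*(G + 30) = (2*G)*(30 + G) = 2*G*(30 + G))
B = -1168/7645 (B = (-1206 + 38)/(-2563 + 2*(-88)*(30 - 88)) = -1168/(-2563 + 2*(-88)*(-58)) = -1168/(-2563 + 10208) = -1168/7645 ≈ -0.15278)
(16613 + 24308) + B = (16613 + 24308) - 1168/7645 = 40921 - 1168/7645 = 312839877/7645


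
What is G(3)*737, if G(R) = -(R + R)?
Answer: -4422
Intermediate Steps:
G(R) = -2*R
G(3)*737 = -2*3*737 = -6*737 = -4422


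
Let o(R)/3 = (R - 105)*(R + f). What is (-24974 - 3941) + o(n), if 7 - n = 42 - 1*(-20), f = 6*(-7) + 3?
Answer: 16205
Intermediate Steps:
f = -39 (f = -42 + 3 = -39)
n = -55 (n = 7 - (42 - 1*(-20)) = 7 - (42 + 20) = 7 - 1*62 = 7 - 62 = -55)
o(R) = 3*(-105 + R)*(-39 + R) (o(R) = 3*((R - 105)*(R - 39)) = 3*((-105 + R)*(-39 + R)) = 3*(-105 + R)*(-39 + R))
(-24974 - 3941) + o(n) = (-24974 - 3941) + (12285 - 432*(-55) + 3*(-55)²) = -28915 + (12285 + 23760 + 3*3025) = -28915 + (12285 + 23760 + 9075) = -28915 + 45120 = 16205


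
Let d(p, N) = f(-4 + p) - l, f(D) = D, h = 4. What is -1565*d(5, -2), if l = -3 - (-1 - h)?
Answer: 1565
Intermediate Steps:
l = 2 (l = -3 - (-1 - 1*4) = -3 - (-1 - 4) = -3 - 1*(-5) = -3 + 5 = 2)
d(p, N) = -6 + p (d(p, N) = (-4 + p) - 1*2 = (-4 + p) - 2 = -6 + p)
-1565*d(5, -2) = -1565*(-6 + 5) = -1565*(-1) = 1565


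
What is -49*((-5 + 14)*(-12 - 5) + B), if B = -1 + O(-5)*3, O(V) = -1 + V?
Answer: 8428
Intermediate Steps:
B = -19 (B = -1 + (-1 - 5)*3 = -1 - 6*3 = -1 - 18 = -19)
-49*((-5 + 14)*(-12 - 5) + B) = -49*((-5 + 14)*(-12 - 5) - 19) = -49*(9*(-17) - 19) = -49*(-153 - 19) = -49*(-172) = 8428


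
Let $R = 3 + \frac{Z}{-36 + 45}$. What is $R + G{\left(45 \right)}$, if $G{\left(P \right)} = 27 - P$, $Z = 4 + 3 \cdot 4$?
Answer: $- \frac{119}{9} \approx -13.222$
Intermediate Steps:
$Z = 16$ ($Z = 4 + 12 = 16$)
$R = \frac{43}{9}$ ($R = 3 + \frac{1}{-36 + 45} \cdot 16 = 3 + \frac{1}{9} \cdot 16 = 3 + \frac{16}{9} = \frac{43}{9} \approx 4.7778$)
$R + G{\left(45 \right)} = \frac{43}{9} + \left(27 - 45\right) = \frac{43}{9} - 18 = - \frac{119}{9}$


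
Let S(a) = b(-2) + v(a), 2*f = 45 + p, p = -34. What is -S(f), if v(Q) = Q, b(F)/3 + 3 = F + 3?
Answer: ½ ≈ 0.50000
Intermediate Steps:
b(F) = 3*F (b(F) = -9 + 3*(F + 3) = -9 + 3*(3 + F) = -9 + (9 + 3*F) = 3*F)
f = 11/2 (f = (45 - 34)/2 = (½)*11 = 11/2 ≈ 5.5000)
S(a) = -6 + a (S(a) = 3*(-2) + a = -6 + a)
-S(f) = -(-6 + 11/2) = -1*(-½) = ½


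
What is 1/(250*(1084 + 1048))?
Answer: 1/533000 ≈ 1.8762e-6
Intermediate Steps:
1/(250*(1084 + 1048)) = 1/(250*2132) = 1/533000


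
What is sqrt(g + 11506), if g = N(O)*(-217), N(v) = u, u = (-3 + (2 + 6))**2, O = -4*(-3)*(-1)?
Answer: sqrt(6081) ≈ 77.981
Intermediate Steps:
O = -12 (O = 12*(-1) = -12)
u = 25 (u = (-3 + 8)**2 = 5**2 = 25)
N(v) = 25
g = -5425 (g = 25*(-217) = -5425)
sqrt(g + 11506) = sqrt(-5425 + 11506) = sqrt(6081)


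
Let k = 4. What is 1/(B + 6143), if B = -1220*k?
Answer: 1/1263 ≈ 0.00079177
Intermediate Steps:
B = -4880 (B = -1220*4 = -4880)
1/(B + 6143) = 1/(-4880 + 6143) = 1/1263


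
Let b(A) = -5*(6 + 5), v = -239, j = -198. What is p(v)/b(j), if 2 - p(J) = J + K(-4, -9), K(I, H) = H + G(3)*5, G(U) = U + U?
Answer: -4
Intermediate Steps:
G(U) = 2*U
K(I, H) = 30 + H (K(I, H) = H + (2*3)*5 = H + 6*5 = H + 30 = 30 + H)
p(J) = -19 - J (p(J) = 2 - (J + (30 - 9)) = 2 - (J + 21) = 2 - (21 + J) = 2 + (-21 - J) = -19 - J)
b(A) = -55 (b(A) = -5*11 = -55)
p(v)/b(j) = (-19 - 1*(-239))/(-55) = (-19 + 239)*(-1/55) = 220*(-1/55) = -4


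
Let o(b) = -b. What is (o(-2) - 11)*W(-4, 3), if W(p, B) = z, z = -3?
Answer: 27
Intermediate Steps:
W(p, B) = -3
(o(-2) - 11)*W(-4, 3) = (-1*(-2) - 11)*(-3) = (2 - 11)*(-3) = -9*(-3) = 27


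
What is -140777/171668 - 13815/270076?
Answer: -721287187/827917978 ≈ -0.87121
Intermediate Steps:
-140777/171668 - 13815/270076 = -140777*1/171668 - 13815*1/270076 = -20111/24524 - 13815/270076 = -721287187/827917978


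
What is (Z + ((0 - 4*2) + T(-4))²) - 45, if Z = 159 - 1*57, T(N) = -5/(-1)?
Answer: 66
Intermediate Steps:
T(N) = 5 (T(N) = -5*(-1) = 5)
Z = 102 (Z = 159 - 57 = 102)
(Z + ((0 - 4*2) + T(-4))²) - 45 = (102 + ((0 - 4*2) + 5)²) - 45 = (102 + ((0 - 8) + 5)²) - 45 = (102 + (-8 + 5)²) - 45 = (102 + (-3)²) - 45 = (102 + 9) - 45 = 111 - 45 = 66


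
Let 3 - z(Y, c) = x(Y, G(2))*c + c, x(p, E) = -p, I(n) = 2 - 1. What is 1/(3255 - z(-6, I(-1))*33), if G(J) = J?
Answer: 1/3387 ≈ 0.00029525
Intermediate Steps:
I(n) = 1
z(Y, c) = 3 - c + Y*c (z(Y, c) = 3 - ((-Y)*c + c) = 3 - (-Y*c + c) = 3 - (c - Y*c) = 3 + (-c + Y*c) = 3 - c + Y*c)
1/(3255 - z(-6, I(-1))*33) = 1/(3255 - (3 - 1*1 - 6*1)*33) = 1/(3255 - (3 - 1 - 6)*33) = 1/(3255 - 1*(-4)*33) = 1/(3255 + 4*33) = 1/(3255 + 132) = 1/3387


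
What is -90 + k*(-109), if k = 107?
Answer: -11753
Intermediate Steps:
-90 + k*(-109) = -90 + 107*(-109) = -90 - 11663 = -11753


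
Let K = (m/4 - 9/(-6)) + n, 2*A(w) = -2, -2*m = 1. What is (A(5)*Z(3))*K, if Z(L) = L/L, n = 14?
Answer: -123/8 ≈ -15.375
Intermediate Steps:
m = -½ (m = -½*1 = -½ ≈ -0.50000)
A(w) = -1 (A(w) = (½)*(-2) = -1)
Z(L) = 1
K = 123/8 (K = (-½/4 - 9/(-6)) + 14 = (-½*¼ - 9*(-⅙)) + 14 = (-⅛ + 3/2) + 14 = 11/8 + 14 = 123/8 ≈ 15.375)
(A(5)*Z(3))*K = -1*1*(123/8) = -1*123/8 = -123/8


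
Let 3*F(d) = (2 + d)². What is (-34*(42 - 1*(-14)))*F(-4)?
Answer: -7616/3 ≈ -2538.7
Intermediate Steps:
F(d) = (2 + d)²/3
(-34*(42 - 1*(-14)))*F(-4) = (-34*(42 - 1*(-14)))*((2 - 4)²/3) = (-34*(42 + 14))*((⅓)*(-2)²) = (-34*56)*((⅓)*4) = -1904*4/3 = -7616/3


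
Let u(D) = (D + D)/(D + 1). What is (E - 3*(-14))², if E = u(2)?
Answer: 16900/9 ≈ 1877.8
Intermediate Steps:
u(D) = 2*D/(1 + D) (u(D) = (2*D)/(1 + D) = 2*D/(1 + D))
E = 4/3 (E = 2*2/(1 + 2) = 2*2/3 = 2*2*(⅓) = 4/3 ≈ 1.3333)
(E - 3*(-14))² = (4/3 - 3*(-14))² = (4/3 + 42)² = (130/3)² = 16900/9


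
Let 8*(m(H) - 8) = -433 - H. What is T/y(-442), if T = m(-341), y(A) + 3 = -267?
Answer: 7/540 ≈ 0.012963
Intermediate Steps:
m(H) = -369/8 - H/8 (m(H) = 8 + (-433 - H)/8 = 8 + (-433/8 - H/8) = -369/8 - H/8)
y(A) = -270 (y(A) = -3 - 267 = -270)
T = -7/2 (T = -369/8 - ⅛*(-341) = -369/8 + 341/8 = -7/2 ≈ -3.5000)
T/y(-442) = -7/2/(-270) = -7/2*(-1/270) = 7/540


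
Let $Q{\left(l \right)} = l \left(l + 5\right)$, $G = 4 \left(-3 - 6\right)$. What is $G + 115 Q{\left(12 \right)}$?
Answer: $23424$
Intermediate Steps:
$G = -36$ ($G = 4 \left(-9\right) = -36$)
$Q{\left(l \right)} = l \left(5 + l\right)$
$G + 115 Q{\left(12 \right)} = -36 + 115 \cdot 12 \left(5 + 12\right) = -36 + 115 \cdot 12 \cdot 17 = -36 + 115 \cdot 204 = -36 + 23460 = 23424$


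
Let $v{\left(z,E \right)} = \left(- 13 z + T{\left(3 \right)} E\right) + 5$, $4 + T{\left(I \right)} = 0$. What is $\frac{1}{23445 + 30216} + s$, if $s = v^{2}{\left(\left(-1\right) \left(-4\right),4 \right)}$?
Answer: $\frac{212980510}{53661} \approx 3969.0$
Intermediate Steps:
$T{\left(I \right)} = -4$ ($T{\left(I \right)} = -4 + 0 = -4$)
$v{\left(z,E \right)} = 5 - 13 z - 4 E$ ($v{\left(z,E \right)} = \left(- 13 z - 4 E\right) + 5 = 5 - 13 z - 4 E$)
$s = 3969$ ($s = \left(5 - 13 \left(\left(-1\right) \left(-4\right)\right) - 16\right)^{2} = \left(5 - 52 - 16\right)^{2} = \left(-63\right)^{2} = 3969$)
$\frac{1}{23445 + 30216} + s = \frac{1}{23445 + 30216} + 3969 = \frac{1}{53661} + 3969 = \frac{212980510}{53661}$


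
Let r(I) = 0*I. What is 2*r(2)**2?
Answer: 0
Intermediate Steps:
r(I) = 0
2*r(2)**2 = 2*0**2 = 2*0 = 0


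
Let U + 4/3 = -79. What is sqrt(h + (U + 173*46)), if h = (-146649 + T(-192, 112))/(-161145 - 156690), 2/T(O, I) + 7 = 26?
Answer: 2*sqrt(162867750321665)/287565 ≈ 88.759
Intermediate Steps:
U = -241/3 (U = -4/3 - 79 = -241/3 ≈ -80.333)
T(O, I) = 2/19 (T(O, I) = 2/(-7 + 26) = 2/19)
h = 398047/862695 (h = (-146649 + 2/19)/(-161145 - 156690) = -2786329/19/(-317835) = -2786329/19*(-1/317835) = 398047/862695 ≈ 0.46140)
sqrt(h + (U + 173*46)) = sqrt(398047/862695 + (-241/3 + 173*46)) = sqrt(398047/862695 + (-241/3 + 7958)) = sqrt(398047/862695 + 23633/3) = sqrt(6796421692/862695) = 2*sqrt(162867750321665)/287565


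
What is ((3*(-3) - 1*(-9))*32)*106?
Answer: 0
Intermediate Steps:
((3*(-3) - 1*(-9))*32)*106 = ((-9 + 9)*32)*106 = (0*32)*106 = 0*106 = 0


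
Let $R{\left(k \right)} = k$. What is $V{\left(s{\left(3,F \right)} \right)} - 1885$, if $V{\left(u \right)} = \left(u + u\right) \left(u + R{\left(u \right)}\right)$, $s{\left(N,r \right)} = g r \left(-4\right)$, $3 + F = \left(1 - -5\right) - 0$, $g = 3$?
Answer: $3299$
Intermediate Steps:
$F = 3$ ($F = -3 + \left(\left(1 - -5\right) - 0\right) = -3 + \left(\left(1 + 5\right) + 0\right) = -3 + \left(6 + 0\right) = -3 + 6 = 3$)
$s{\left(N,r \right)} = - 12 r$ ($s{\left(N,r \right)} = 3 r \left(-4\right) = - 12 r$)
$V{\left(u \right)} = 4 u^{2}$ ($V{\left(u \right)} = \left(u + u\right) \left(u + u\right) = 2 u 2 u = 4 u^{2}$)
$V{\left(s{\left(3,F \right)} \right)} - 1885 = 4 \left(\left(-12\right) 3\right)^{2} - 1885 = 4 \left(-36\right)^{2} - 1885 = 4 \cdot 1296 - 1885 = 5184 - 1885 = 3299$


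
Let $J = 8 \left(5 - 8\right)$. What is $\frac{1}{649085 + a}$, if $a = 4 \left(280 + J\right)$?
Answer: $\frac{1}{650109} \approx 1.5382 \cdot 10^{-6}$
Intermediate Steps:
$J = -24$ ($J = 8 \left(-3\right) = -24$)
$a = 1024$ ($a = 4 \left(280 - 24\right) = 4 \cdot 256 = 1024$)
$\frac{1}{649085 + a} = \frac{1}{649085 + 1024} = \frac{1}{650109}$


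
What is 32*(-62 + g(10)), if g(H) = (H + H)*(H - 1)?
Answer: 3776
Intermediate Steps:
g(H) = 2*H*(-1 + H) (g(H) = (2*H)*(-1 + H) = 2*H*(-1 + H))
32*(-62 + g(10)) = 32*(-62 + 2*10*(-1 + 10)) = 32*(-62 + 2*10*9) = 32*(-62 + 180) = 32*118 = 3776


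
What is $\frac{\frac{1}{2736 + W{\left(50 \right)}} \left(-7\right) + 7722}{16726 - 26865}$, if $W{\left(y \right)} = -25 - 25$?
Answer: $- \frac{20741285}{27233354} \approx -0.76161$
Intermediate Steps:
$W{\left(y \right)} = -50$ ($W{\left(y \right)} = -25 - 25 = -50$)
$\frac{\frac{1}{2736 + W{\left(50 \right)}} \left(-7\right) + 7722}{16726 - 26865} = \frac{\frac{1}{2736 - 50} \left(-7\right) + 7722}{16726 - 26865} = \frac{\frac{1}{2686} \left(-7\right) + 7722}{-10139} = \left(\frac{1}{2686} \left(-7\right) + 7722\right) \left(- \frac{1}{10139}\right) = \left(- \frac{7}{2686} + 7722\right) \left(- \frac{1}{10139}\right) = \frac{20741285}{2686} \left(- \frac{1}{10139}\right) = - \frac{20741285}{27233354}$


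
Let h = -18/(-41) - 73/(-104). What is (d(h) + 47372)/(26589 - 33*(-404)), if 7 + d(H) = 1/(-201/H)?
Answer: 40594831495/34214851944 ≈ 1.1865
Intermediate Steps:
h = 4865/4264 (h = -18*(-1/41) - 73*(-1/104) = 18/41 + 73/104 = 4865/4264 ≈ 1.1409)
d(H) = -7 - H/201 (d(H) = -7 + 1/(-201/H) = -7 - H/201)
(d(h) + 47372)/(26589 - 33*(-404)) = ((-7 - 1/201*4865/4264) + 47372)/(26589 - 33*(-404)) = ((-7 - 4865/857064) + 47372)/(26589 + 13332) = (-6004313/857064 + 47372)/39921 = (40594831495/857064)*(1/39921) = 40594831495/34214851944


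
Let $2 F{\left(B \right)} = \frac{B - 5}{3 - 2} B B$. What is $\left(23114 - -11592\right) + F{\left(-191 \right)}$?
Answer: $-3540432$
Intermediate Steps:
$F{\left(B \right)} = \frac{B^{2} \left(-5 + B\right)}{2}$ ($F{\left(B \right)} = \frac{\frac{B - 5}{3 - 2} B B}{2} = \frac{\frac{-5 + B}{1} B B}{2} = \frac{\left(-5 + B\right) 1 B B}{2} = \frac{\left(-5 + B\right) B B}{2} = \frac{B \left(-5 + B\right) B}{2} = \frac{B^{2} \left(-5 + B\right)}{2}$)
$\left(23114 - -11592\right) + F{\left(-191 \right)} = \left(23114 - -11592\right) + \frac{\left(-191\right)^{2} \left(-5 - 191\right)}{2} = \left(23114 + 11592\right) + \frac{1}{2} \cdot 36481 \left(-196\right) = 34706 - 3575138 = -3540432$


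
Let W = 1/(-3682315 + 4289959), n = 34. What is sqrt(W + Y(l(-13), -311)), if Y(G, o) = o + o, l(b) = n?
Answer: I*sqrt(6379495136393)/101274 ≈ 24.94*I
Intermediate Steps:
l(b) = 34
W = 1/607644 ≈ 1.6457e-6
Y(G, o) = 2*o
sqrt(W + Y(l(-13), -311)) = sqrt(1/607644 + 2*(-311)) = sqrt(1/607644 - 622) = sqrt(-377954567/607644) = I*sqrt(6379495136393)/101274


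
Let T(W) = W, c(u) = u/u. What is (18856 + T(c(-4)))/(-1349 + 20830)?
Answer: 18857/19481 ≈ 0.96797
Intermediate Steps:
c(u) = 1
(18856 + T(c(-4)))/(-1349 + 20830) = (18856 + 1)/(-1349 + 20830) = 18857/19481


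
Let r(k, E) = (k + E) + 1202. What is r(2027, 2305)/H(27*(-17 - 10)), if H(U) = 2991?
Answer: 5534/2991 ≈ 1.8502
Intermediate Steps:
r(k, E) = 1202 + E + k (r(k, E) = (E + k) + 1202 = 1202 + E + k)
r(2027, 2305)/H(27*(-17 - 10)) = (1202 + 2305 + 2027)/2991 = 5534*(1/2991) = 5534/2991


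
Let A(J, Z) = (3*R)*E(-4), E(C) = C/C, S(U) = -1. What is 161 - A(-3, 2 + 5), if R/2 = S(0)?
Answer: 167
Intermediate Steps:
R = -2 (R = 2*(-1) = -2)
E(C) = 1
A(J, Z) = -6 (A(J, Z) = (3*(-2))*1 = -6*1 = -6)
161 - A(-3, 2 + 5) = 161 - 1*(-6) = 161 + 6 = 167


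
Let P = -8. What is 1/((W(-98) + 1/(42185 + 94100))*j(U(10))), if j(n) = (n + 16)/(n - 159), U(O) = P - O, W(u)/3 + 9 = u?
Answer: -24122445/87494968 ≈ -0.27570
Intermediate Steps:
W(u) = -27 + 3*u
U(O) = -8 - O
j(n) = (16 + n)/(-159 + n)
1/((W(-98) + 1/(42185 + 94100))*j(U(10))) = 1/(((-27 + 3*(-98)) + 1/(42185 + 94100))*(((16 + (-8 - 1*10))/(-159 + (-8 - 1*10))))) = 1/(((-27 - 294) + 1/136285)*(((16 + (-8 - 10))/(-159 + (-8 - 10))))) = 1/((-321 + 1/136285)*(((16 - 18)/(-159 - 18)))) = 1/((-43747484/136285)*((-2/(-177)))) = -136285/(43747484*((-1/177*(-2)))) = -136285/(43747484*2/177) = -136285/43747484*177/2 = -24122445/87494968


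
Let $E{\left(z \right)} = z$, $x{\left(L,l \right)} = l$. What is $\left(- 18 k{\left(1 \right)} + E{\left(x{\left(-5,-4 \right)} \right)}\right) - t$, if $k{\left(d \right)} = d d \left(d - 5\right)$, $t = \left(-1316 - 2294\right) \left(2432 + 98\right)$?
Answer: $9133368$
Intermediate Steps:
$t = -9133300$ ($t = \left(-3610\right) 2530 = -9133300$)
$k{\left(d \right)} = d^{2} \left(-5 + d\right)$
$\left(- 18 k{\left(1 \right)} + E{\left(x{\left(-5,-4 \right)} \right)}\right) - t = \left(- 18 \cdot 1^{2} \left(-5 + 1\right) - 4\right) - -9133300 = \left(- 18 \cdot 1 \left(-4\right) - 4\right) + 9133300 = \left(\left(-18\right) \left(-4\right) - 4\right) + 9133300 = \left(72 - 4\right) + 9133300 = 68 + 9133300 = 9133368$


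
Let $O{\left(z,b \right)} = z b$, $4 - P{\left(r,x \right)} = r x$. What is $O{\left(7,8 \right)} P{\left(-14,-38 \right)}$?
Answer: $-29568$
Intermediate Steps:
$P{\left(r,x \right)} = 4 - r x$
$O{\left(z,b \right)} = b z$
$O{\left(7,8 \right)} P{\left(-14,-38 \right)} = 8 \cdot 7 \left(4 - \left(-14\right) \left(-38\right)\right) = 56 \left(4 - 532\right) = 56 \left(-528\right) = -29568$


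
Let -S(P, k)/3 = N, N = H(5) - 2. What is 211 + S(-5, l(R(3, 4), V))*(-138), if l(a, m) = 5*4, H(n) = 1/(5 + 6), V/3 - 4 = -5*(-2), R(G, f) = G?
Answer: -6373/11 ≈ -579.36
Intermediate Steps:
V = 42 (V = 12 + 3*(-5*(-2)) = 12 + 3*10 = 12 + 30 = 42)
H(n) = 1/11
N = -21/11 (N = 1/11 - 2 = -21/11 ≈ -1.9091)
l(a, m) = 20
S(P, k) = 63/11 (S(P, k) = -3*(-21/11) = 63/11)
211 + S(-5, l(R(3, 4), V))*(-138) = 211 + (63/11)*(-138) = 211 - 8694/11 = -6373/11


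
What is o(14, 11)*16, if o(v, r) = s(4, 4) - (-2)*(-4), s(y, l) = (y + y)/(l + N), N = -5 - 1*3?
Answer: -160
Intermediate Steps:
N = -8 (N = -5 - 3 = -8)
s(y, l) = 2*y/(-8 + l) (s(y, l) = (y + y)/(l - 8) = (2*y)/(-8 + l) = 2*y/(-8 + l))
o(v, r) = -10 (o(v, r) = 2*4/(-8 + 4) - (-2)*(-4) = 2*4/(-4) - 1*8 = 2*4*(-1/4) - 8 = -2 - 8 = -10)
o(14, 11)*16 = -10*16 = -160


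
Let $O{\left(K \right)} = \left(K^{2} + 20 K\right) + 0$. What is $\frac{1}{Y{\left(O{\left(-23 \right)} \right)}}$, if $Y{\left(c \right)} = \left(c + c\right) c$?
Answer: $\frac{1}{9522} \approx 0.00010502$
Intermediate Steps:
$O{\left(K \right)} = K^{2} + 20 K$
$Y{\left(c \right)} = 2 c^{2}$ ($Y{\left(c \right)} = 2 c c = 2 c^{2}$)
$\frac{1}{Y{\left(O{\left(-23 \right)} \right)}} = \frac{1}{2 \left(- 23 \left(20 - 23\right)\right)^{2}} = \frac{1}{2 \left(\left(-23\right) \left(-3\right)\right)^{2}} = \frac{1}{2 \cdot 69^{2}} = \frac{1}{2 \cdot 4761} = \frac{1}{9522}$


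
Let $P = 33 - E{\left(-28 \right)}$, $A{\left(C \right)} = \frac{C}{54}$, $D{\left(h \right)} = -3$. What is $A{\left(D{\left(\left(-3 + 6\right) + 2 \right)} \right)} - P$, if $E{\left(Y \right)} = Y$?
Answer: $- \frac{1099}{18} \approx -61.056$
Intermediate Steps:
$A{\left(C \right)} = \frac{C}{54}$ ($A{\left(C \right)} = C \frac{1}{54} = \frac{C}{54}$)
$P = 61$ ($P = 33 - -28 = 33 + 28 = 61$)
$A{\left(D{\left(\left(-3 + 6\right) + 2 \right)} \right)} - P = \frac{1}{54} \left(-3\right) - 61 = - \frac{1}{18} - 61 = - \frac{1099}{18}$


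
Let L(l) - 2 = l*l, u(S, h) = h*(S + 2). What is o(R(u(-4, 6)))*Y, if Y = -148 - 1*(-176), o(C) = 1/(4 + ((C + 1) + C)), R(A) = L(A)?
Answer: 28/297 ≈ 0.094276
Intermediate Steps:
u(S, h) = h*(2 + S)
L(l) = 2 + l² (L(l) = 2 + l*l = 2 + l²)
R(A) = 2 + A²
o(C) = 1/(5 + 2*C) (o(C) = 1/(4 + ((1 + C) + C)) = 1/(4 + (1 + 2*C)) = 1/(5 + 2*C))
Y = 28 (Y = -148 + 176 = 28)
o(R(u(-4, 6)))*Y = 28/(5 + 2*(2 + (6*(2 - 4))²)) = 28/(5 + 2*(2 + (6*(-2))²)) = 28/(5 + 2*(2 + (-12)²)) = 28/(5 + 2*(2 + 144)) = 28/(5 + 2*146) = 28/(5 + 292) = 28/297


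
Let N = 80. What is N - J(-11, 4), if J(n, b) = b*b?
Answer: 64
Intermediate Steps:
J(n, b) = b²
N - J(-11, 4) = 80 - 1*4² = 80 - 1*16 = 80 - 16 = 64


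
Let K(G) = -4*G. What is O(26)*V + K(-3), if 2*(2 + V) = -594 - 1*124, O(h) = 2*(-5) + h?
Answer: -5764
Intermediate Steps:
O(h) = -10 + h
V = -361 (V = -2 + (-594 - 1*124)/2 = -2 + (-594 - 124)/2 = -2 + (1/2)*(-718) = -2 - 359 = -361)
O(26)*V + K(-3) = (-10 + 26)*(-361) - 4*(-3) = 16*(-361) + 12 = -5776 + 12 = -5764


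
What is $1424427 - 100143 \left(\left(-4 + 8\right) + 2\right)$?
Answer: $823569$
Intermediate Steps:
$1424427 - 100143 \left(\left(-4 + 8\right) + 2\right) = 1424427 - 100143 \left(4 + 2\right) = 1424427 - 100143 \cdot 6 = 1424427 - 600858 = 823569$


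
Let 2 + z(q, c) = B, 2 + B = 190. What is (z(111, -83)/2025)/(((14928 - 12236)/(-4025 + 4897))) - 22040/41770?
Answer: -944765768/1897506675 ≈ -0.49790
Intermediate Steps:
B = 188 (B = -2 + 190 = 188)
z(q, c) = 186 (z(q, c) = -2 + 188 = 186)
(z(111, -83)/2025)/(((14928 - 12236)/(-4025 + 4897))) - 22040/41770 = (186/2025)/(((14928 - 12236)/(-4025 + 4897))) - 22040/41770 = (186*(1/2025))/((2692/872)) - 22040*1/41770 = 62/(675*((2692*(1/872)))) - 2204/4177 = 62/(675*(673/218)) - 2204/4177 = (62/675)*(218/673) - 2204/4177 = 13516/454275 - 2204/4177 = -944765768/1897506675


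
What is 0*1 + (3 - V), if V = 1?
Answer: 2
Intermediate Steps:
0*1 + (3 - V) = 0*1 + (3 - 1*1) = 0 + (3 - 1) = 0 + 2 = 2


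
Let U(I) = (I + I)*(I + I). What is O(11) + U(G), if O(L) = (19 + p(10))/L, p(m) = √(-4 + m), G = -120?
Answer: 633619/11 + √6/11 ≈ 57602.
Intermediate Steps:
U(I) = 4*I² (U(I) = (2*I)*(2*I) = 4*I²)
O(L) = (19 + √6)/L (O(L) = (19 + √(-4 + 10))/L = (19 + √6)/L)
O(11) + U(G) = (19 + √6)/11 + 4*(-120)² = (19 + √6)/11 + 4*14400 = (19/11 + √6/11) + 57600 = 633619/11 + √6/11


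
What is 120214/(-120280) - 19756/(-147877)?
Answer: -7700316999/8893322780 ≈ -0.86585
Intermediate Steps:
120214/(-120280) - 19756/(-147877) = 120214*(-1/120280) - 19756*(-1/147877) = -60107/60140 + 19756/147877 = -7700316999/8893322780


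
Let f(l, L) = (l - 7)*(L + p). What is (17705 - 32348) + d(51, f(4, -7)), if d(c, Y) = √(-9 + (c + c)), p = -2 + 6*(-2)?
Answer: -14643 + √93 ≈ -14633.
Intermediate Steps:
p = -14 (p = -2 - 12 = -14)
f(l, L) = (-14 + L)*(-7 + l) (f(l, L) = (l - 7)*(L - 14) = (-7 + l)*(-14 + L) = (-14 + L)*(-7 + l))
d(c, Y) = √(-9 + 2*c)
(17705 - 32348) + d(51, f(4, -7)) = (17705 - 32348) + √(-9 + 2*51) = -14643 + √(-9 + 102) = -14643 + √93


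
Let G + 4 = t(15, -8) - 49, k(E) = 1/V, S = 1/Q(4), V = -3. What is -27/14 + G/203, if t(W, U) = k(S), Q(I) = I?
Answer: -2669/1218 ≈ -2.1913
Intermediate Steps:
S = 1/4 ≈ 0.25000
k(E) = -1/3 (k(E) = 1/(-3) = -1/3)
t(W, U) = -1/3
G = -160/3 (G = -4 + (-1/3 - 49) = -4 - 148/3 = -160/3 ≈ -53.333)
-27/14 + G/203 = -27/14 - 160/3/203 = -27*1/14 - 160/3*1/203 = -27/14 - 160/609 = -2669/1218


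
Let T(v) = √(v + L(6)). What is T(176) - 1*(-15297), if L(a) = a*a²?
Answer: 15297 + 14*√2 ≈ 15317.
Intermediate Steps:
L(a) = a³
T(v) = √(216 + v) (T(v) = √(v + 6³) = √(v + 216) = √(216 + v))
T(176) - 1*(-15297) = √(216 + 176) - 1*(-15297) = √392 + 15297 = 14*√2 + 15297 = 15297 + 14*√2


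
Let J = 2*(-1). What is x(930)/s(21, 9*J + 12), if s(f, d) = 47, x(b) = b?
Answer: 930/47 ≈ 19.787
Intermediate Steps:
J = -2
x(930)/s(21, 9*J + 12) = 930/47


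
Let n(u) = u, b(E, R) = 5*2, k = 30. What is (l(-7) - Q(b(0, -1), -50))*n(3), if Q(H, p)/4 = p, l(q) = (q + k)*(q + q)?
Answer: -366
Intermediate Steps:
b(E, R) = 10
l(q) = 2*q*(30 + q) (l(q) = (q + 30)*(q + q) = (30 + q)*(2*q) = 2*q*(30 + q))
Q(H, p) = 4*p
(l(-7) - Q(b(0, -1), -50))*n(3) = (2*(-7)*(30 - 7) - 4*(-50))*3 = (2*(-7)*23 - 1*(-200))*3 = (-322 + 200)*3 = -122*3 = -366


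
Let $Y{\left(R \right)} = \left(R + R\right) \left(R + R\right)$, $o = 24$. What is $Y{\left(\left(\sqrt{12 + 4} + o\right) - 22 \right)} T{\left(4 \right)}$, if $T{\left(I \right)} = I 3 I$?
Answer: $6912$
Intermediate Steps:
$Y{\left(R \right)} = 4 R^{2}$ ($Y{\left(R \right)} = 2 R 2 R = 4 R^{2}$)
$T{\left(I \right)} = 3 I^{2}$ ($T{\left(I \right)} = 3 I I = 3 I^{2}$)
$Y{\left(\left(\sqrt{12 + 4} + o\right) - 22 \right)} T{\left(4 \right)} = 4 \left(\left(\sqrt{12 + 4} + 24\right) - 22\right)^{2} \cdot 3 \cdot 4^{2} = 4 \left(\left(\sqrt{16} + 24\right) - 22\right)^{2} \cdot 3 \cdot 16 = 4 \left(\left(4 + 24\right) - 22\right)^{2} \cdot 48 = 4 \left(28 - 22\right)^{2} \cdot 48 = 4 \cdot 6^{2} \cdot 48 = 4 \cdot 36 \cdot 48 = 144 \cdot 48 = 6912$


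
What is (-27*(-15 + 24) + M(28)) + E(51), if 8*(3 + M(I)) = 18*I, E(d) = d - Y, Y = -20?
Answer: -112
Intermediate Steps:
E(d) = 20 + d (E(d) = d - 1*(-20) = d + 20 = 20 + d)
M(I) = -3 + 9*I/4 (M(I) = -3 + (18*I)/8 = -3 + 9*I/4)
(-27*(-15 + 24) + M(28)) + E(51) = (-27*(-15 + 24) + (-3 + (9/4)*28)) + (20 + 51) = (-27*9 + (-3 + 63)) + 71 = (-243 + 60) + 71 = -183 + 71 = -112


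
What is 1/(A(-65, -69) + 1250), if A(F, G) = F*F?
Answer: 1/5475 ≈ 0.00018265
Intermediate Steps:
A(F, G) = F²
1/(A(-65, -69) + 1250) = 1/((-65)² + 1250) = 1/(4225 + 1250) = 1/5475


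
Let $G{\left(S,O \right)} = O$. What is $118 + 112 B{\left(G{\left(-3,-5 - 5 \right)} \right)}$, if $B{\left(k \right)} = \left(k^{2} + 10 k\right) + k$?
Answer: $-1002$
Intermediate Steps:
$B{\left(k \right)} = k^{2} + 11 k$
$118 + 112 B{\left(G{\left(-3,-5 - 5 \right)} \right)} = 118 + 112 \left(-5 - 5\right) \left(11 - 10\right) = 118 + 112 \left(- 10 \left(11 - 10\right)\right) = 118 + 112 \left(\left(-10\right) 1\right) = 118 + 112 \left(-10\right) = 118 - 1120 = -1002$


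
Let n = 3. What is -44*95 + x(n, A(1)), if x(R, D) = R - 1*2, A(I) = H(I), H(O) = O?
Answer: -4179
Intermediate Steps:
A(I) = I
x(R, D) = -2 + R (x(R, D) = R - 2 = -2 + R)
-44*95 + x(n, A(1)) = -44*95 + (-2 + 3) = -4180 + 1 = -4179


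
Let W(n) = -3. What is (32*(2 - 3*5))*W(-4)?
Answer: 1248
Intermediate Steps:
(32*(2 - 3*5))*W(-4) = (32*(2 - 3*5))*(-3) = (32*(2 - 15))*(-3) = (32*(-13))*(-3) = -416*(-3) = 1248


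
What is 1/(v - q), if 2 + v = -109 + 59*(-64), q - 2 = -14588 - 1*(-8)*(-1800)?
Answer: 1/25099 ≈ 3.9842e-5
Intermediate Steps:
q = -28986 (q = 2 + (-14588 - 1*(-8)*(-1800)) = 2 + (-14588 + 8*(-1800)) = 2 + (-14588 - 14400) = 2 - 28988 = -28986)
v = -3887 (v = -2 + (-109 + 59*(-64)) = -2 + (-109 - 3776) = -2 - 3885 = -3887)
1/(v - q) = 1/(-3887 - 1*(-28986)) = 1/(-3887 + 28986) = 1/25099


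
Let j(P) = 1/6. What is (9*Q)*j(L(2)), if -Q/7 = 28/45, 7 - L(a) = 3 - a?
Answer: -98/15 ≈ -6.5333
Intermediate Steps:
L(a) = 4 + a (L(a) = 7 - (3 - a) = 7 + (-3 + a) = 4 + a)
j(P) = 1/6
Q = -196/45 ≈ -4.3556
(9*Q)*j(L(2)) = (9*(-196/45))*(1/6) = -196/5*1/6 = -98/15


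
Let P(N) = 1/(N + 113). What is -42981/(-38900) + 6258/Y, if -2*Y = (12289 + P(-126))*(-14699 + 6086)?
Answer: 4928938179589/4460463404100 ≈ 1.1050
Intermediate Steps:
P(N) = 1/(113 + N)
Y = 687989214/13 (Y = -(12289 + 1/(113 - 126))*(-14699 + 6086)/2 = -(12289 + 1/(-13))*(-8613)/2 = -(12289 - 1/13)*(-8613)/2 = -79878*(-8613)/13 = -½*(-1375978428/13) = 687989214/13 ≈ 5.2922e+7)
-42981/(-38900) + 6258/Y = -42981/(-38900) + 6258/(687989214/13) = -42981*(-1/38900) + 6258*(13/687989214) = 42981/38900 + 13559/114664869 = 4928938179589/4460463404100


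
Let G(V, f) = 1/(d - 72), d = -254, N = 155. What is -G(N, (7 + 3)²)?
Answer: 1/326 ≈ 0.0030675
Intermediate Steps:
G(V, f) = -1/326 (G(V, f) = 1/(-254 - 72) = 1/(-326) = -1/326)
-G(N, (7 + 3)²) = -1*(-1/326) = 1/326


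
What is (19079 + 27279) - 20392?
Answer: 25966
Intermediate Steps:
(19079 + 27279) - 20392 = 46358 - 20392 = 25966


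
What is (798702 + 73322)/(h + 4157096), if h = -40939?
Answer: 872024/4116157 ≈ 0.21185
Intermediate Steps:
(798702 + 73322)/(h + 4157096) = (798702 + 73322)/(-40939 + 4157096) = 872024/4116157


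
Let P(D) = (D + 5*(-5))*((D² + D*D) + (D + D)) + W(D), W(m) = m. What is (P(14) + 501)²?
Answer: 16851025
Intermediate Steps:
P(D) = D + (-25 + D)*(2*D + 2*D²) (P(D) = (D + 5*(-5))*((D² + D*D) + (D + D)) + D = (D - 25)*((D² + D²) + 2*D) + D = (-25 + D)*(2*D² + 2*D) + D = (-25 + D)*(2*D + 2*D²) + D = D + (-25 + D)*(2*D + 2*D²))
(P(14) + 501)² = (14*(-49 - 48*14 + 2*14²) + 501)² = (14*(-49 - 672 + 2*196) + 501)² = (14*(-49 - 672 + 392) + 501)² = (14*(-329) + 501)² = (-4606 + 501)² = (-4105)² = 16851025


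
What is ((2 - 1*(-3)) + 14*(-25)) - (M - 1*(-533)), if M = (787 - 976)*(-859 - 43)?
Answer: -171356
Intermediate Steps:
M = 170478 (M = -189*(-902) = 170478)
((2 - 1*(-3)) + 14*(-25)) - (M - 1*(-533)) = ((2 - 1*(-3)) + 14*(-25)) - (170478 - 1*(-533)) = ((2 + 3) - 350) - (170478 + 533) = (5 - 350) - 1*171011 = -345 - 171011 = -171356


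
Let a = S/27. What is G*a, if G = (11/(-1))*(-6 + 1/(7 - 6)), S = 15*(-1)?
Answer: -275/9 ≈ -30.556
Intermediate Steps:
S = -15
a = -5/9 (a = -15/27 = -15*1/27 = -5/9 ≈ -0.55556)
G = 55 (G = (11*(-1))*(-6 + 1/1) = -11*(-6 + 1) = -11*(-5) = 55)
G*a = 55*(-5/9) = -275/9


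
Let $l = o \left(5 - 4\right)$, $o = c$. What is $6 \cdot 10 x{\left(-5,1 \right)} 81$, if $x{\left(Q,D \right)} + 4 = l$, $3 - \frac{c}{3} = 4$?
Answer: $-34020$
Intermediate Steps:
$c = -3$ ($c = 9 - 12 = -3$)
$o = -3$
$l = -3$ ($l = - 3 \left(5 - 4\right) = \left(-3\right) 1 = -3$)
$x{\left(Q,D \right)} = -7$ ($x{\left(Q,D \right)} = -4 - 3 = -7$)
$6 \cdot 10 x{\left(-5,1 \right)} 81 = 6 \cdot 10 \left(-7\right) 81 = 60 \left(-7\right) 81 = \left(-420\right) 81 = -34020$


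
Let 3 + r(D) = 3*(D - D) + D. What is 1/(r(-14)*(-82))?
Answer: 1/1394 ≈ 0.00071736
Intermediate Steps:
r(D) = -3 + D (r(D) = -3 + (3*(D - D) + D) = -3 + (3*0 + D) = -3 + (0 + D) = -3 + D)
1/(r(-14)*(-82)) = 1/((-3 - 14)*(-82)) = 1/(-17*(-82)) = 1/1394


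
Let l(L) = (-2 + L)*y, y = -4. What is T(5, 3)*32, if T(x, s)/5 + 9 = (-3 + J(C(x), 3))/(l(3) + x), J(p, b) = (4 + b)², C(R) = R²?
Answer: 5920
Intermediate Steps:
l(L) = 8 - 4*L (l(L) = (-2 + L)*(-4) = 8 - 4*L)
T(x, s) = -45 + 230/(-4 + x) (T(x, s) = -45 + 5*((-3 + (4 + 3)²)/((8 - 4*3) + x)) = -45 + 5*((-3 + 7²)/((8 - 12) + x)) = -45 + 5*((-3 + 49)/(-4 + x)) = -45 + 5*(46/(-4 + x)) = -45 + 230/(-4 + x))
T(5, 3)*32 = (5*(82 - 9*5)/(-4 + 5))*32 = (5*(82 - 45)/1)*32 = (5*1*37)*32 = 185*32 = 5920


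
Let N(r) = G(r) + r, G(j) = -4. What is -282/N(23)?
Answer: -282/19 ≈ -14.842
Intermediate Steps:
N(r) = -4 + r
-282/N(23) = -282/(-4 + 23) = -282/19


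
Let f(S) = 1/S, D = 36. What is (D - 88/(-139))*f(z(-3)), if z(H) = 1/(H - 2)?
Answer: -25460/139 ≈ -183.17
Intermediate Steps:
z(H) = 1/(-2 + H)
f(S) = 1/S
(D - 88/(-139))*f(z(-3)) = (36 - 88/(-139))/(1/(-2 - 3)) = (36 - 88*(-1/139))/(1/(-5)) = (36 + 88/139)/(-1/5) = (5092/139)*(-5) = -25460/139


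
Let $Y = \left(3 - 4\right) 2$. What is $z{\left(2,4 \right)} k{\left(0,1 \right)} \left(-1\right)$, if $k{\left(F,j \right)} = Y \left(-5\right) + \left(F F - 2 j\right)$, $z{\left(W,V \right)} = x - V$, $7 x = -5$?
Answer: $\frac{264}{7} \approx 37.714$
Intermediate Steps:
$x = - \frac{5}{7}$ ($x = \frac{1}{7} \left(-5\right) = - \frac{5}{7} \approx -0.71429$)
$z{\left(W,V \right)} = - \frac{5}{7} - V$
$Y = -2$ ($Y = \left(-1\right) 2 = -2$)
$k{\left(F,j \right)} = 10 + F^{2} - 2 j$ ($k{\left(F,j \right)} = \left(-2\right) \left(-5\right) + \left(F F - 2 j\right) = 10 + \left(F^{2} - 2 j\right) = 10 + F^{2} - 2 j$)
$z{\left(2,4 \right)} k{\left(0,1 \right)} \left(-1\right) = \left(- \frac{5}{7} - 4\right) \left(10 + 0^{2} - 2\right) \left(-1\right) = \left(- \frac{5}{7} - 4\right) \left(10 + 0 - 2\right) \left(-1\right) = \left(- \frac{33}{7}\right) 8 \left(-1\right) = \left(- \frac{264}{7}\right) \left(-1\right) = \frac{264}{7}$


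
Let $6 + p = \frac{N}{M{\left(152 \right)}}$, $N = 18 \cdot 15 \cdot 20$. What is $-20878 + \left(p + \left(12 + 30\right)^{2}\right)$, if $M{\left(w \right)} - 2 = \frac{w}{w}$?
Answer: $-17320$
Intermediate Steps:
$N = 5400$ ($N = 270 \cdot 20 = 5400$)
$M{\left(w \right)} = 3$ ($M{\left(w \right)} = 2 + \frac{w}{w} = 2 + 1 = 3$)
$p = 1794$ ($p = -6 + \frac{5400}{3} = -6 + 5400 \cdot \frac{1}{3} = -6 + 1800 = 1794$)
$-20878 + \left(p + \left(12 + 30\right)^{2}\right) = -20878 + \left(1794 + \left(12 + 30\right)^{2}\right) = -20878 + \left(1794 + 42^{2}\right) = -20878 + \left(1794 + 1764\right) = -20878 + 3558 = -17320$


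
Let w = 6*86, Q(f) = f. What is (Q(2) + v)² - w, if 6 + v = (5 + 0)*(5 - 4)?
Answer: -515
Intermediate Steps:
v = -1 (v = -6 + (5 + 0)*(5 - 4) = -6 + 5*1 = -6 + 5 = -1)
w = 516
(Q(2) + v)² - w = (2 - 1)² - 1*516 = 1² - 516 = 1 - 516 = -515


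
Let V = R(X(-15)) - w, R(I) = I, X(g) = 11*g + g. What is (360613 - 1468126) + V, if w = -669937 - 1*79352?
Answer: -358404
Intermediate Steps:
X(g) = 12*g
w = -749289 (w = -669937 - 79352 = -749289)
V = 749109 (V = 12*(-15) - 1*(-749289) = -180 + 749289 = 749109)
(360613 - 1468126) + V = (360613 - 1468126) + 749109 = -1107513 + 749109 = -358404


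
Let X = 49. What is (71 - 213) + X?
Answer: -93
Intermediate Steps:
(71 - 213) + X = (71 - 213) + 49 = -142 + 49 = -93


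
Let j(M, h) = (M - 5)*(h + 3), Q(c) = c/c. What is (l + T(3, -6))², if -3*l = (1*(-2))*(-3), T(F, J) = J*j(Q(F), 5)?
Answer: 36100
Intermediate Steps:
Q(c) = 1
j(M, h) = (-5 + M)*(3 + h)
T(F, J) = -32*J (T(F, J) = J*(-15 - 5*5 + 3*1 + 1*5) = J*(-15 - 25 + 3 + 5) = J*(-32) = -32*J)
l = -2 (l = -1*(-2)*(-3)/3 = -(-2)*(-3)/3 = -⅓*6 = -2)
(l + T(3, -6))² = (-2 - 32*(-6))² = (-2 + 192)² = 190² = 36100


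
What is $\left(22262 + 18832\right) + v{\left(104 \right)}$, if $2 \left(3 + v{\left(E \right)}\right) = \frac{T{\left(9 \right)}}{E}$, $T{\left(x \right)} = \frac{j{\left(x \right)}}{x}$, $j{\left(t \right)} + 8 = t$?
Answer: $\frac{76922353}{1872} \approx 41091.0$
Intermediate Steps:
$j{\left(t \right)} = -8 + t$
$T{\left(x \right)} = \frac{-8 + x}{x}$
$v{\left(E \right)} = -3 + \frac{1}{18 E}$ ($v{\left(E \right)} = -3 + \frac{\frac{-8 + 9}{9} \frac{1}{E}}{2} = -3 + \frac{\frac{1}{9} \cdot 1 \frac{1}{E}}{2} = -3 + \frac{\frac{1}{9} \frac{1}{E}}{2} = -3 + \frac{1}{18 E}$)
$\left(22262 + 18832\right) + v{\left(104 \right)} = \left(22262 + 18832\right) - \left(3 - \frac{1}{18 \cdot 104}\right) = 41094 + \left(-3 + \frac{1}{18} \cdot \frac{1}{104}\right) = 41094 + \left(-3 + \frac{1}{1872}\right) = 41094 - \frac{5615}{1872} = \frac{76922353}{1872}$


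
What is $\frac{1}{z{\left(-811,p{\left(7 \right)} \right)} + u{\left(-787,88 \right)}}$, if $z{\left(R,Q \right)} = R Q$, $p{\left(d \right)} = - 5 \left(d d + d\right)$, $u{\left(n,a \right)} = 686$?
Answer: $\frac{1}{227766} \approx 4.3905 \cdot 10^{-6}$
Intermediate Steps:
$p{\left(d \right)} = - 5 d - 5 d^{2}$ ($p{\left(d \right)} = - 5 \left(d^{2} + d\right) = - 5 \left(d + d^{2}\right) = - 5 d - 5 d^{2}$)
$z{\left(R,Q \right)} = Q R$
$\frac{1}{z{\left(-811,p{\left(7 \right)} \right)} + u{\left(-787,88 \right)}} = \frac{1}{\left(-5\right) 7 \left(1 + 7\right) \left(-811\right) + 686} = \frac{1}{\left(-5\right) 7 \cdot 8 \left(-811\right) + 686} = \frac{1}{\left(-280\right) \left(-811\right) + 686} = \frac{1}{227080 + 686} = \frac{1}{227766}$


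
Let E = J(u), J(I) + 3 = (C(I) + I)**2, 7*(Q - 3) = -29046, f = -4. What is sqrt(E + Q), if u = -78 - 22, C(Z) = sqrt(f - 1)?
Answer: sqrt(286433 - 9800*I*sqrt(5))/7 ≈ 76.512 - 2.9225*I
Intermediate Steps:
C(Z) = I*sqrt(5) (C(Z) = sqrt(-4 - 1) = sqrt(-5) = I*sqrt(5))
Q = -29025/7 (Q = 3 + (1/7)*(-29046) = 3 - 29046/7 = -29025/7 ≈ -4146.4)
u = -100
J(I) = -3 + (I + I*sqrt(5))**2 (J(I) = -3 + (I*sqrt(5) + I)**2 = -3 + (I + I*sqrt(5))**2)
E = -3 + (-100 + I*sqrt(5))**2 ≈ 9992.0 - 447.21*I
sqrt(E + Q) = sqrt((9992 - 200*I*sqrt(5)) - 29025/7) = sqrt(40919/7 - 200*I*sqrt(5))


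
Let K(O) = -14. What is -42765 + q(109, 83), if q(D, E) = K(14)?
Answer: -42779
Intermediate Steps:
q(D, E) = -14
-42765 + q(109, 83) = -42765 - 14 = -42779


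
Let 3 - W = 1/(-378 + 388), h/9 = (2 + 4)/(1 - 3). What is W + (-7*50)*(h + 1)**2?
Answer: -2365971/10 ≈ -2.3660e+5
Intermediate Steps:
h = -27 (h = 9*((2 + 4)/(1 - 3)) = 9*(6/(-2)) = 9*(6*(-1/2)) = 9*(-3) = -27)
W = 29/10 (W = 3 - 1/(-378 + 388) = 3 - 1/10 = 29/10 ≈ 2.9000)
W + (-7*50)*(h + 1)**2 = 29/10 + (-7*50)*(-27 + 1)**2 = 29/10 - 350*(-26)**2 = 29/10 - 350*676 = 29/10 - 236600 = -2365971/10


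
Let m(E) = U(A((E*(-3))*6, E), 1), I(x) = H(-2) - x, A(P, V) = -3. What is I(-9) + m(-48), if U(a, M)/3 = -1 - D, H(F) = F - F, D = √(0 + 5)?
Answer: 6 - 3*√5 ≈ -0.70820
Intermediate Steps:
D = √5 ≈ 2.2361
H(F) = 0
I(x) = -x (I(x) = 0 - x = -x)
U(a, M) = -3 - 3*√5 (U(a, M) = 3*(-1 - √5) = -3 - 3*√5)
m(E) = -3 - 3*√5
I(-9) + m(-48) = -1*(-9) + (-3 - 3*√5) = 9 + (-3 - 3*√5) = 6 - 3*√5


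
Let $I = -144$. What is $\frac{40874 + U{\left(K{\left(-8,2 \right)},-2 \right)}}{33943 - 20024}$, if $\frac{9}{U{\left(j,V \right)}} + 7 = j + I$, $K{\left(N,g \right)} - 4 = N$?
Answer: $\frac{6335461}{2157445} \approx 2.9366$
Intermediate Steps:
$K{\left(N,g \right)} = 4 + N$
$U{\left(j,V \right)} = \frac{9}{-151 + j}$ ($U{\left(j,V \right)} = \frac{9}{-7 + \left(j - 144\right)} = \frac{9}{-7 + \left(-144 + j\right)} = \frac{9}{-151 + j}$)
$\frac{40874 + U{\left(K{\left(-8,2 \right)},-2 \right)}}{33943 - 20024} = \frac{40874 + \frac{9}{-151 + \left(4 - 8\right)}}{33943 - 20024} = \frac{40874 + \frac{9}{-151 - 4}}{13919} = \left(40874 + \frac{9}{-155}\right) \frac{1}{13919} = \left(40874 + 9 \left(- \frac{1}{155}\right)\right) \frac{1}{13919} = \left(40874 - \frac{9}{155}\right) \frac{1}{13919} = \frac{6335461}{155} \cdot \frac{1}{13919} = \frac{6335461}{2157445}$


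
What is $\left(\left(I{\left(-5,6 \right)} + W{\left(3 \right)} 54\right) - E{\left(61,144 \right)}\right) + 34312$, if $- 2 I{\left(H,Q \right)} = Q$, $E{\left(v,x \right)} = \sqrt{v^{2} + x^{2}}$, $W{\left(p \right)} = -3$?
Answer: $34147 - \sqrt{24457} \approx 33991.0$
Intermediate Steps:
$I{\left(H,Q \right)} = - \frac{Q}{2}$
$\left(\left(I{\left(-5,6 \right)} + W{\left(3 \right)} 54\right) - E{\left(61,144 \right)}\right) + 34312 = \left(\left(\left(- \frac{1}{2}\right) 6 - 162\right) - \sqrt{61^{2} + 144^{2}}\right) + 34312 = \left(\left(-3 - 162\right) - \sqrt{3721 + 20736}\right) + 34312 = \left(-165 - \sqrt{24457}\right) + 34312 = 34147 - \sqrt{24457}$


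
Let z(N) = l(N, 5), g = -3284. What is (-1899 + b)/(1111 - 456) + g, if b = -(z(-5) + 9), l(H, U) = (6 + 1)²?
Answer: -2152977/655 ≈ -3287.0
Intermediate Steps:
l(H, U) = 49 (l(H, U) = 7² = 49)
z(N) = 49
b = -58 (b = -(49 + 9) = -1*58 = -58)
(-1899 + b)/(1111 - 456) + g = (-1899 - 58)/(1111 - 456) - 3284 = -1957/655 - 3284 = -2152977/655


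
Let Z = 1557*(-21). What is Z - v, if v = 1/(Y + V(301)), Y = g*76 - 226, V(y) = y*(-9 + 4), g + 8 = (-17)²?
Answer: -641678626/19625 ≈ -32697.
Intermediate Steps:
g = 281 (g = -8 + (-17)² = -8 + 289 = 281)
V(y) = -5*y (V(y) = y*(-5) = -5*y)
Z = -32697
Y = 21130 (Y = 281*76 - 226 = 21356 - 226 = 21130)
v = 1/19625 (v = 1/(21130 - 5*301) = 1/(21130 - 1505) = 1/19625 ≈ 5.0955e-5)
Z - v = -32697 - 1*1/19625 = -32697 - 1/19625 = -641678626/19625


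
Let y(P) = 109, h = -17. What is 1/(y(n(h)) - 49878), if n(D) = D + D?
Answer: -1/49769 ≈ -2.0093e-5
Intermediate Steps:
n(D) = 2*D
1/(y(n(h)) - 49878) = 1/(109 - 49878) = 1/(-49769) = -1/49769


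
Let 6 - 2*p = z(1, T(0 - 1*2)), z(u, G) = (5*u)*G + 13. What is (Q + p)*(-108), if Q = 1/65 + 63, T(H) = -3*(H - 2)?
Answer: -207198/65 ≈ -3187.7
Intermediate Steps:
T(H) = 6 - 3*H (T(H) = -3*(-2 + H) = 6 - 3*H)
z(u, G) = 13 + 5*G*u (z(u, G) = 5*G*u + 13 = 13 + 5*G*u)
Q = 4096/65 (Q = 1/65 + 63 = 4096/65 ≈ 63.015)
p = -67/2 (p = 3 - (13 + 5*(6 - 3*(0 - 1*2))*1)/2 = 3 - (13 + 5*(6 - 3*(0 - 2))*1)/2 = 3 - (13 + 5*(6 - 3*(-2))*1)/2 = 3 - (13 + 5*(6 + 6)*1)/2 = 3 - (13 + 5*12*1)/2 = 3 - (13 + 60)/2 = 3 - ½*73 = 3 - 73/2 = -67/2 ≈ -33.500)
(Q + p)*(-108) = (4096/65 - 67/2)*(-108) = (3837/130)*(-108) = -207198/65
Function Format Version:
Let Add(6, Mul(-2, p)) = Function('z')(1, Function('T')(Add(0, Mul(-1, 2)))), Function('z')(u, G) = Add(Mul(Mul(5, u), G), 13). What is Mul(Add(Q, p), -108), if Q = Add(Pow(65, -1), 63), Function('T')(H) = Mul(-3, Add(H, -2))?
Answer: Rational(-207198, 65) ≈ -3187.7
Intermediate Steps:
Function('T')(H) = Add(6, Mul(-3, H)) (Function('T')(H) = Mul(-3, Add(-2, H)) = Add(6, Mul(-3, H)))
Function('z')(u, G) = Add(13, Mul(5, G, u)) (Function('z')(u, G) = Add(Mul(5, G, u), 13) = Add(13, Mul(5, G, u)))
Q = Rational(4096, 65) (Q = Add(Rational(1, 65), 63) = Rational(4096, 65) ≈ 63.015)
p = Rational(-67, 2) (p = Add(3, Mul(Rational(-1, 2), Add(13, Mul(5, Add(6, Mul(-3, Add(0, Mul(-1, 2)))), 1)))) = Add(3, Mul(Rational(-1, 2), Add(13, Mul(5, Add(6, Mul(-3, Add(0, -2))), 1)))) = Add(3, Mul(Rational(-1, 2), Add(13, Mul(5, Add(6, Mul(-3, -2)), 1)))) = Add(3, Mul(Rational(-1, 2), Add(13, Mul(5, Add(6, 6), 1)))) = Add(3, Mul(Rational(-1, 2), Add(13, Mul(5, 12, 1)))) = Add(3, Mul(Rational(-1, 2), Add(13, 60))) = Add(3, Mul(Rational(-1, 2), 73)) = Add(3, Rational(-73, 2)) = Rational(-67, 2) ≈ -33.500)
Mul(Add(Q, p), -108) = Mul(Add(Rational(4096, 65), Rational(-67, 2)), -108) = Mul(Rational(3837, 130), -108) = Rational(-207198, 65)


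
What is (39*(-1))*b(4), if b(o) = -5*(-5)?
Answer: -975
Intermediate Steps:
b(o) = 25
(39*(-1))*b(4) = (39*(-1))*25 = -39*25 = -975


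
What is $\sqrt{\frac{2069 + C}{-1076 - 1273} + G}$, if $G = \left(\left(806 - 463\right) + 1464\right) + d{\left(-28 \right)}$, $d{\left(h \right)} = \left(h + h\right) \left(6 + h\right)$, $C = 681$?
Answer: $\frac{\sqrt{206939969}}{261} \approx 55.117$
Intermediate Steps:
$d{\left(h \right)} = 2 h \left(6 + h\right)$
$G = 3039$ ($G = \left(\left(806 - 463\right) + 1464\right) + 2 \left(-28\right) \left(6 - 28\right) = \left(\left(806 - 463\right) + 1464\right) + 2 \left(-28\right) \left(-22\right) = \left(343 + 1464\right) + 1232 = 1807 + 1232 = 3039$)
$\sqrt{\frac{2069 + C}{-1076 - 1273} + G} = \sqrt{\frac{2069 + 681}{-1076 - 1273} + 3039} = \sqrt{\frac{2750}{-2349} + 3039} = \sqrt{2750 \left(- \frac{1}{2349}\right) + 3039} = \sqrt{- \frac{2750}{2349} + 3039} = \sqrt{\frac{7135861}{2349}} = \frac{\sqrt{206939969}}{261}$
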